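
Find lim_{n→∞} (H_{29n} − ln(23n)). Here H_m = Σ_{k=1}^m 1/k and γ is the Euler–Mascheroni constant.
lim = ln(29/23) + γ

By Euler-Maclaurin, H_m = ln m + γ + O(1/m). So
  H_{29n} − ln(23n) = ln(29n) + γ − ln(23n) + O(1/n)
                       = ln(29/23) + γ + O(1/n).
Hence the limit is ln(29/23) + γ.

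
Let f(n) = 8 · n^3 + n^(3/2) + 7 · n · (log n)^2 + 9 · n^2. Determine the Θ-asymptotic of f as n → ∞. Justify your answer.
f(n) ∈ Θ(n^3)

Compare the terms by growth order. For large n, n^a · (log n)^b dominates n^a' · (log n)^b' iff a > a', or (a = a' and b > b'). Ranking the 4 terms shows the dominant one is 8 · n^3. Hence f(n) ∈ Θ(n^3).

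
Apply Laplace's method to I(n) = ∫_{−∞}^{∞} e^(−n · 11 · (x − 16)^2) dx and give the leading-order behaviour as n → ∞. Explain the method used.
I(n) = sqrt(π/(11n))

Here φ(x) = 11 · (x − 16)^2 has its unique minimum at x* = 16 with φ(x*) = 0 and φ''(x*) = 22. Laplace's method gives
  I(n) ~ e^(−n φ(x*)) · sqrt(2π / (n · φ''(x*))) = sqrt(2π / (22n)) = sqrt(π/(11n)).
This is exact: substituting u = (x − 16)·sqrt(11n) gives I(n) = (1/sqrt(11n)) ∫_{−∞}^{∞} e^(−u^2) du = sqrt(π/(11n)).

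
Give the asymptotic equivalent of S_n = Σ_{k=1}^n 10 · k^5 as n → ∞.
S_n ~ 5 · n^6 / 3

By integral comparison (Euler-Maclaurin), Σ_{k=1}^n 10 · k^5 = 10 · ∫_0^n x^5 dx + O(n^5) = 10 · n^6/6 = 5 · n^6 / 3 + O(n^5). (Equivalently, Faulhaber's formula gives the same leading term.)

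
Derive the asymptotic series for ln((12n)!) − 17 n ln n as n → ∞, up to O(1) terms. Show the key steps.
ln((12n)!) − 17 n ln n = −5 n ln n + 12(ln 12 − 1) n + (1/2) ln(2π·12n) + O(1/n)

Stirling: ln((12n)!) = 12n ln(12n) − 12n + (1/2) ln(2π·12n) + O(1/n).
Expand 12n ln(12n) = 12n (ln n + ln 12) = 12n ln n + 12n ln 12.
Subtract 17n ln n: leading term is (12 − 17) n ln n = −5 n ln n. The next term is 12n ln 12 − 12n = 12(ln 12 − 1) n. Then the (1/2) ln(2π·12n) correction.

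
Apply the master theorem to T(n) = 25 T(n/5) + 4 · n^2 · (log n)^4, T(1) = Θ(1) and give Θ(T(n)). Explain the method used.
T(n) = Θ(n^2 · (log n)^5)

Here log_5 25 = 2 and f(n) = 4 · n^2 · (log n)^4 = Θ(n^(log_5 25) · (log n)^4). This is the extended Case 2 of the master theorem (f matches the critical exponent up to log factors), giving T(n) = Θ(n^(log_5 25) · (log n)^(4+1)) = Θ(n^2 · (log n)^5).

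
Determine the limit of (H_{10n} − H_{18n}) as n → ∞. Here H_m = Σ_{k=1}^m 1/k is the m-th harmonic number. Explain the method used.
lim = ln(10/18) = ln(5/9)

Euler-Maclaurin gives H_m = ln m + γ + 1/(2m) + O(1/m^2). The γ and O(1/m) terms cancel in the difference:
  H_{10n} − H_{18n} = ln(10n) − ln(18n) + O(1/n) = ln(10/18) + O(1/n).
Hence the limit is ln(10/18) = ln(5/9).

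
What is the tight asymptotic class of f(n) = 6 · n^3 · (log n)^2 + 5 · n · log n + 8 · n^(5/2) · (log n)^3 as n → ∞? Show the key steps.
f(n) ∈ Θ(n^3 · (log n)^2)

Compare the terms by growth order. For large n, n^a · (log n)^b dominates n^a' · (log n)^b' iff a > a', or (a = a' and b > b'). Ranking the 3 terms shows the dominant one is 6 · n^3 · (log n)^2. Hence f(n) ∈ Θ(n^3 · (log n)^2).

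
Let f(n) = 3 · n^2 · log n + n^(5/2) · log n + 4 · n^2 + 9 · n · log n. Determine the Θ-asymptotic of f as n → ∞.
f(n) ∈ Θ(n^(5/2) · log n)

Compare the terms by growth order. For large n, n^a · (log n)^b dominates n^a' · (log n)^b' iff a > a', or (a = a' and b > b'). Ranking the 4 terms shows the dominant one is n^(5/2) · log n. Hence f(n) ∈ Θ(n^(5/2) · log n).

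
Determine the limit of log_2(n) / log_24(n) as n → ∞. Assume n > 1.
lim = ln(24) / ln(2) = log_2(24)

Change of base: log_2(n) = ln n / ln 2 and log_24(n) = ln n / ln 24. The ratio is (ln n / ln 2) · (ln 24 / ln n) = ln 24 / ln 2, a constant independent of n. So the limit is ln 24 / ln 2 = log_2(24).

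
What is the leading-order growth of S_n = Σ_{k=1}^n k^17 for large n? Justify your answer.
S_n ~ n^18 / 18

By integral comparison (Euler-Maclaurin), Σ_{k=1}^n k^17 = ∫_0^n x^17 dx + O(n^17) = n^18/18 + O(n^17). (Equivalently, Faulhaber's formula gives the same leading term.)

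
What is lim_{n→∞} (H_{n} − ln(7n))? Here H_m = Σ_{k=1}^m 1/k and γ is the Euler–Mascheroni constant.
lim = −ln 7 + γ

By Euler-Maclaurin, H_m = ln m + γ + O(1/m). So
  H_{n} − ln(7n) = ln(n) + γ − ln(7n) + O(1/n)
                       = ln(1/7) + γ + O(1/n).
Hence the limit is ln(1/7) + γ.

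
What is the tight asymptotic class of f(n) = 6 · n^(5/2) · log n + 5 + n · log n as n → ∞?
f(n) ∈ Θ(n^(5/2) · log n)

Compare the terms by growth order. For large n, n^a · (log n)^b dominates n^a' · (log n)^b' iff a > a', or (a = a' and b > b'). Ranking the 3 terms shows the dominant one is 6 · n^(5/2) · log n. Hence f(n) ∈ Θ(n^(5/2) · log n).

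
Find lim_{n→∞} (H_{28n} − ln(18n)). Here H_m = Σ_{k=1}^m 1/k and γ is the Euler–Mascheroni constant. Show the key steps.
lim = ln(14/9) + γ

By Euler-Maclaurin, H_m = ln m + γ + O(1/m). So
  H_{28n} − ln(18n) = ln(28n) + γ − ln(18n) + O(1/n)
                       = ln(28/18) + γ + O(1/n).
Hence the limit is ln(28/18) + γ (= ln(14/9)).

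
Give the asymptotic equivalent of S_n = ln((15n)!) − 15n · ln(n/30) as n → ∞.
S_n ~ 15n · (ln 450 − 1) + O(ln n)

Stirling: ln((15n)!) = 15n ln(15n) − 15n + O(ln n).
  S_n = 15n ln(15n) − 15n − 15n ln(n/30) + O(ln n)
      = 15n ln(15n) − 15n ln n + 15n ln 30 − 15n + O(ln n)
      = 15n ln 15 + 15n ln 30 − 15n + O(ln n)
      = 15n (ln 450 − 1) + O(ln n).
Numerically ln(450) − 1 ≈ 5.1092.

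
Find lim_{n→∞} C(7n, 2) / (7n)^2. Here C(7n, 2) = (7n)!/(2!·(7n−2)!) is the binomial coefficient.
lim = 1/2! = 1/2

With N = 7n → ∞: C(N, 2) / N^2 = [N(N−1)…(N−1)] / (2! · N^2) = (1/2!) · 1 · (1 − 1/(7n)). Each factor → 1 as N → ∞, so the limit is 1/2! = 1/2.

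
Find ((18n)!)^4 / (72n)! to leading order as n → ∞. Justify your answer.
((18n)!)^4/(72n)! ~ ((2π·18n)^(3/2) / 2) · 4^(−4·18n)  →  0

Write N = 18n. Stirling: N! ~ sqrt(2π N)(N/e)^N and (4N)! ~ sqrt(2π·4N)·(4N/e)^(4N).
  (N!)^4/(4N)! ~ (2π N)^(4/2) (N/e)^(4N) / [sqrt(2π·4N) (4N/e)^(4N)]
     = (2π N)^(4/2) / sqrt(2π·4N) · (N/(4N))^(4N)
     = (2π N)^((4−1)/2) / 2 · 4^(−4N).
Since 4^4 > 1, the factor 4^(−4N) decays exponentially, so the ratio → 0. Substituting N = 18n gives the stated form.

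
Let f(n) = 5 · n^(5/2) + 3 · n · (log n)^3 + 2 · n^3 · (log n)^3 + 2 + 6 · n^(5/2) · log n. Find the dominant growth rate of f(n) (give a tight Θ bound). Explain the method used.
f(n) ∈ Θ(n^3 · (log n)^3)

Compare the terms by growth order. For large n, n^a · (log n)^b dominates n^a' · (log n)^b' iff a > a', or (a = a' and b > b'). Ranking the 5 terms shows the dominant one is 2 · n^3 · (log n)^3. Hence f(n) ∈ Θ(n^3 · (log n)^3).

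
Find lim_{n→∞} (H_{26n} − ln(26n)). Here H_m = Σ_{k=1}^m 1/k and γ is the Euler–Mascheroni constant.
lim = γ

By Euler-Maclaurin, H_m = ln m + γ + O(1/m). So
  H_{26n} − ln(26n) = ln(26n) + γ − ln(26n) + O(1/n)
                       = ln(26/26) + γ + O(1/n).
Hence the limit is γ (since ln 1 = 0).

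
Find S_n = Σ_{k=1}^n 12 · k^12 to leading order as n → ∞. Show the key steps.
S_n ~ 12 · n^13 / 13

By integral comparison (Euler-Maclaurin), Σ_{k=1}^n 12 · k^12 = 12 · ∫_0^n x^12 dx + O(n^12) = 12 · n^13/13 + O(n^12). (Equivalently, Faulhaber's formula gives the same leading term.)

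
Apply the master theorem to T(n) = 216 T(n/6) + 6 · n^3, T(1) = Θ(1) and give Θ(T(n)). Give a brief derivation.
T(n) = Θ(n^3 log n)

log_6 216 = 3, and f(n) = 6 · n^3 = Θ(n^(log_6 216)). This is Case 2 of the master theorem: T(n) = Θ(f(n) · log n) = Θ(n^3 log n).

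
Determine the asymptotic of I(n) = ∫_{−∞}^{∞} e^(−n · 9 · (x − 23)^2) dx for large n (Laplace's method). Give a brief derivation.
I(n) = sqrt(π/(9n))

Here φ(x) = 9 · (x − 23)^2 has its unique minimum at x* = 23 with φ(x*) = 0 and φ''(x*) = 18. Laplace's method gives
  I(n) ~ e^(−n φ(x*)) · sqrt(2π / (n · φ''(x*))) = sqrt(2π / (18n)) = sqrt(π/(9n)).
This is exact: substituting u = (x − 23)·sqrt(9n) gives I(n) = (1/sqrt(9n)) ∫_{−∞}^{∞} e^(−u^2) du = sqrt(π/(9n)).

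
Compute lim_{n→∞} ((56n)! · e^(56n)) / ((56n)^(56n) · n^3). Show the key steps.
lim = 0

Stirling: (56n)! ~ sqrt(2π·56n) · (56n/e)^(56n). Hence
  (56n)! · e^(56n) / (56n)^(56n) ~ sqrt(2π·56n).
Dividing by n^3: sqrt(2π·56n) / n^3 = sqrt(2π·56) · n^((1−6)/2), so the expression behaves like sqrt(2π·56) · n^((1−6)/2) → 0.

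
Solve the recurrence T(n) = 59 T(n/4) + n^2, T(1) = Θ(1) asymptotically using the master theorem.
T(n) = Θ(n^(log_4 59))

Master theorem: compare f(n) = n^2 to n^(log_4 59) where log_4 59 ≈ 2.941. Since 2 < log_4 59, we have f(n) = O(n^(log_4 59 − ε)) for some ε > 0 — Case 1. Hence T(n) = Θ(n^(log_4 59)).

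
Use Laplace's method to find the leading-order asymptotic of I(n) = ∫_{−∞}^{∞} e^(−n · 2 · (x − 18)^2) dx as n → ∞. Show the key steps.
I(n) = sqrt(π/(2n))

Here φ(x) = 2 · (x − 18)^2 has its unique minimum at x* = 18 with φ(x*) = 0 and φ''(x*) = 4. Laplace's method gives
  I(n) ~ e^(−n φ(x*)) · sqrt(2π / (n · φ''(x*))) = sqrt(2π / (4n)) = sqrt(π/(2n)).
This is exact: substituting u = (x − 18)·sqrt(2n) gives I(n) = (1/sqrt(2n)) ∫_{−∞}^{∞} e^(−u^2) du = sqrt(π/(2n)).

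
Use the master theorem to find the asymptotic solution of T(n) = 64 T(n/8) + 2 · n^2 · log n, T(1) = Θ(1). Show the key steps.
T(n) = Θ(n^2 · (log n)^2)

Here log_8 64 = 2 and f(n) = 2 · n^2 · log n = Θ(n^(log_8 64) · (log n)^1). This is the extended Case 2 of the master theorem (f matches the critical exponent up to log factors), giving T(n) = Θ(n^(log_8 64) · (log n)^(1+1)) = Θ(n^2 · (log n)^2).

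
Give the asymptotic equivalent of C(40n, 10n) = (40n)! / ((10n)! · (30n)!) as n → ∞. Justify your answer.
C(40n, 10n) ~ (256/27)^(10n) · sqrt(2/(3π·10n))

Write N = 10n. Apply Stirling to each factorial:
  (4N)! ~ sqrt(2π·4N) · (4N/e)^(4N),
  N! ~ sqrt(2π N) · (N/e)^N,
  (3N)! ~ sqrt(2π·3N) · (3N/e)^(3N).
The exponential factors combine to (4N)^(4N) / (N^N · (3N)^(3N)) = 4^(4N)/3^(3N) = (4^4/3^3)^N = (256/27)^N.
The square-root prefactors combine to sqrt(2π·4N) / (sqrt(2π N)·sqrt(2π·3N)) = sqrt(4 / (2π·3·N)) = sqrt(2/(3π·10n)).
Substituting N = 10n: C(40n, 10n) ~ (256/27)^(10n) · sqrt(2/(3π·10n)).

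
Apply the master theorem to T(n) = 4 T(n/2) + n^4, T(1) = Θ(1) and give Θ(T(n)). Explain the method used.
T(n) = Θ(n^4)

log_2 4 ≈ 2.000. f(n) = n^4 dominates n^(log_2 4) since 4 > 2.000, and the regularity condition a·f(n/b) = 4·(n/2)^4 = (4/16)·n^4 ≤ c·f(n) holds with c = 4/16 ≈ 0.25 < 1. So this is Case 3: T(n) = Θ(f(n)) = Θ(n^4).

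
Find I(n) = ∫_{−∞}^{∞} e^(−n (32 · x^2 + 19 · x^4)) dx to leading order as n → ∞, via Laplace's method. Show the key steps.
I(n) ~ sqrt(π/(32n))

φ(x) = 32 · x^2 + 19 · x^4 has its unique global minimum at x* = 0 (since φ'(x) = 64x + 76x^3 = 0 only at x = 0 for real x with both coefficients positive, and φ → ∞ as |x| → ∞). At x* = 0, φ(0) = 0 and φ''(0) = 64. Laplace's method then gives
  I(n) ~ sqrt(2π / (n · φ''(0))) · e^(−n φ(0)) = sqrt(2π / (64n)) = sqrt(π/(32n)).
The 19 · x^4 term contributes only at subleading order (an O(1/n) relative correction).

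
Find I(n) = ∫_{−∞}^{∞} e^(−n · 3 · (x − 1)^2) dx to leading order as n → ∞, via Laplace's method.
I(n) = sqrt(π/(3n))

Here φ(x) = 3 · (x − 1)^2 has its unique minimum at x* = 1 with φ(x*) = 0 and φ''(x*) = 6. Laplace's method gives
  I(n) ~ e^(−n φ(x*)) · sqrt(2π / (n · φ''(x*))) = sqrt(2π / (6n)) = sqrt(π/(3n)).
This is exact: substituting u = (x − 1)·sqrt(3n) gives I(n) = (1/sqrt(3n)) ∫_{−∞}^{∞} e^(−u^2) du = sqrt(π/(3n)).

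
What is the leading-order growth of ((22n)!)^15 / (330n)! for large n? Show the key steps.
((22n)!)^15/(330n)! ~ ((2π·22n)^(14/2) / sqrt(15)) · 15^(−15·22n)  →  0

Write N = 22n. Stirling: N! ~ sqrt(2π N)(N/e)^N and (15N)! ~ sqrt(2π·15N)·(15N/e)^(15N).
  (N!)^15/(15N)! ~ (2π N)^(15/2) (N/e)^(15N) / [sqrt(2π·15N) (15N/e)^(15N)]
     = (2π N)^(15/2) / sqrt(2π·15N) · (N/(15N))^(15N)
     = (2π N)^((15−1)/2) / sqrt(15) · 15^(−15N).
Since 15^15 > 1, the factor 15^(−15N) decays exponentially, so the ratio → 0. Substituting N = 22n gives the stated form.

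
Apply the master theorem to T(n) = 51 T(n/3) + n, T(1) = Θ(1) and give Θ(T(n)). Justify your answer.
T(n) = Θ(n^(log_3 51))

Master theorem: compare f(n) = n to n^(log_3 51) where log_3 51 ≈ 3.579. Since 1 < log_3 51, we have f(n) = O(n^(log_3 51 − ε)) for some ε > 0 — Case 1. Hence T(n) = Θ(n^(log_3 51)).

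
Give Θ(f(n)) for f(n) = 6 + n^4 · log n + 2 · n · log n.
f(n) ∈ Θ(n^4 · log n)

Compare the terms by growth order. For large n, n^a · (log n)^b dominates n^a' · (log n)^b' iff a > a', or (a = a' and b > b'). Ranking the 3 terms shows the dominant one is n^4 · log n. Hence f(n) ∈ Θ(n^4 · log n).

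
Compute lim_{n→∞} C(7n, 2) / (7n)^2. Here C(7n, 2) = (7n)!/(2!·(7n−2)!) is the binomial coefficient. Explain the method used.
lim = 1/2! = 1/2

With N = 7n → ∞: C(N, 2) / N^2 = [N(N−1)…(N−1)] / (2! · N^2) = (1/2!) · 1 · (1 − 1/(7n)). Each factor → 1 as N → ∞, so the limit is 1/2! = 1/2.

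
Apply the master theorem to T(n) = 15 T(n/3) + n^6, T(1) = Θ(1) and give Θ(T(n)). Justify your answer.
T(n) = Θ(n^6)

log_3 15 ≈ 2.465. f(n) = n^6 dominates n^(log_3 15) since 6 > 2.465, and the regularity condition a·f(n/b) = 15·(n/3)^6 = (15/729)·n^6 ≤ c·f(n) holds with c = 15/729 ≈ 0.0206 < 1. So this is Case 3: T(n) = Θ(f(n)) = Θ(n^6).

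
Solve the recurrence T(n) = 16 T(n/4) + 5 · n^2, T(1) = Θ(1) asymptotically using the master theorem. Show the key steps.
T(n) = Θ(n^2 log n)

log_4 16 = 2, and f(n) = 5 · n^2 = Θ(n^(log_4 16)). This is Case 2 of the master theorem: T(n) = Θ(f(n) · log n) = Θ(n^2 log n).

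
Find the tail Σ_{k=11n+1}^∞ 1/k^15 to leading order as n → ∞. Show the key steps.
Σ_{k>11n} 1/k^15 ~ 1/(14 · (11n)^14)

Compare to the integral: ∫_{11n}^∞ x^(−15) dx = [−x^(−14)/14]_{11n}^∞ = 1/((15−1)·(11n)^14). Euler-Maclaurin then gives
  Σ_{k>11n} 1/k^15 = ∫_{11n}^∞ dx/x^15 − 1/(2·(11n)^15) + O(1/(11n)^16).
(Equivalently this is ζ(15) − Σ_{k≤11n} 1/k^15.)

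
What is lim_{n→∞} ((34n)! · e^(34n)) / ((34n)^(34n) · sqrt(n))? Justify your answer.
lim = sqrt(2π·34)

Stirling: (34n)! ~ sqrt(2π·34n) · (34n/e)^(34n). Hence
  (34n)! · e^(34n) / (34n)^(34n) ~ sqrt(2π·34n).
Dividing by sqrt(n): sqrt(2π·34n) / sqrt(n) = sqrt(2π·34) · n^((1−1)/2), so the limit is sqrt(2π·34).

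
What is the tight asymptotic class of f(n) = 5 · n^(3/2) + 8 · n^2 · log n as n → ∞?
f(n) ∈ Θ(n^2 · log n)

Compare the terms by growth order. For large n, n^a · (log n)^b dominates n^a' · (log n)^b' iff a > a', or (a = a' and b > b'). Ranking the 2 terms shows the dominant one is 8 · n^2 · log n. Hence f(n) ∈ Θ(n^2 · log n).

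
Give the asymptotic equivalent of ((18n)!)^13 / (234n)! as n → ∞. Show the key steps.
((18n)!)^13/(234n)! ~ ((2π·18n)^(12/2) / sqrt(13)) · 13^(−13·18n)  →  0

Write N = 18n. Stirling: N! ~ sqrt(2π N)(N/e)^N and (13N)! ~ sqrt(2π·13N)·(13N/e)^(13N).
  (N!)^13/(13N)! ~ (2π N)^(13/2) (N/e)^(13N) / [sqrt(2π·13N) (13N/e)^(13N)]
     = (2π N)^(13/2) / sqrt(2π·13N) · (N/(13N))^(13N)
     = (2π N)^((13−1)/2) / sqrt(13) · 13^(−13N).
Since 13^13 > 1, the factor 13^(−13N) decays exponentially, so the ratio → 0. Substituting N = 18n gives the stated form.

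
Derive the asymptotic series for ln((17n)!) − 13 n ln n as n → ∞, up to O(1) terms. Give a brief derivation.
ln((17n)!) − 13 n ln n = 4 n ln n + 17(ln 17 − 1) n + (1/2) ln(2π·17n) + O(1/n)

Stirling: ln((17n)!) = 17n ln(17n) − 17n + (1/2) ln(2π·17n) + O(1/n).
Expand 17n ln(17n) = 17n (ln n + ln 17) = 17n ln n + 17n ln 17.
Subtract 13n ln n: leading term is (17 − 13) n ln n = 4 n ln n. The next term is 17n ln 17 − 17n = 17(ln 17 − 1) n. Then the (1/2) ln(2π·17n) correction.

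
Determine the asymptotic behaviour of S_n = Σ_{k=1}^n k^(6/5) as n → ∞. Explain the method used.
S_n ~ (5/11) · n^(11/5)

Integral comparison: Σ_{k=1}^n k^(6/5) = ∫_0^n x^(6/5) dx + O(n^(6/5)). The integral is n^(1 + 6/5) / (1 + 6/5) = n^((6+5)/5) / ((6+5)/5) = (5/11) · n^(11/5).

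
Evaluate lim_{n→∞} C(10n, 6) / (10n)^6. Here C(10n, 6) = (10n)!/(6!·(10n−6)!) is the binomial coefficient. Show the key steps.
lim = 1/6! = 1/720

With N = 10n → ∞: C(N, 6) / N^6 = [N(N−1)…(N−5)] / (6! · N^6) = (1/6!) · 1 · (1 − 1/(10n)) · … · (1 − 5/(10n)). Each factor → 1 as N → ∞, so the limit is 1/6! = 1/720.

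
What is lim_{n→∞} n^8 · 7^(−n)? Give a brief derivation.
lim = 0

Exponentials with base > 1 dominate every fixed polynomial: for any fixed c, n^c / 7^n → 0 as n → ∞ (e.g. by the ratio test, or by writing 7^n = e^(n ln 7) and noting e^(n ln 7) / n^c → ∞). Hence n^8 · 7^(−n) = n^8 / 7^n → 0.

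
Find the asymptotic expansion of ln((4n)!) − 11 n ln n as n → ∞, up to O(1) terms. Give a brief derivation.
ln((4n)!) − 11 n ln n = −7 n ln n + 4(ln 4 − 1) n + (1/2) ln(2π·4n) + O(1/n)

Stirling: ln((4n)!) = 4n ln(4n) − 4n + (1/2) ln(2π·4n) + O(1/n).
Expand 4n ln(4n) = 4n (ln n + ln 4) = 4n ln n + 4n ln 4.
Subtract 11n ln n: leading term is (4 − 11) n ln n = −7 n ln n. The next term is 4n ln 4 − 4n = 4(ln 4 − 1) n. Then the (1/2) ln(2π·4n) correction.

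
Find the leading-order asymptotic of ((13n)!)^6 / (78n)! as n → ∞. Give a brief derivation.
((13n)!)^6/(78n)! ~ ((2π·13n)^(5/2) / sqrt(6)) · 6^(−6·13n)  →  0

Write N = 13n. Stirling: N! ~ sqrt(2π N)(N/e)^N and (6N)! ~ sqrt(2π·6N)·(6N/e)^(6N).
  (N!)^6/(6N)! ~ (2π N)^(6/2) (N/e)^(6N) / [sqrt(2π·6N) (6N/e)^(6N)]
     = (2π N)^(6/2) / sqrt(2π·6N) · (N/(6N))^(6N)
     = (2π N)^((6−1)/2) / sqrt(6) · 6^(−6N).
Since 6^6 > 1, the factor 6^(−6N) decays exponentially, so the ratio → 0. Substituting N = 13n gives the stated form.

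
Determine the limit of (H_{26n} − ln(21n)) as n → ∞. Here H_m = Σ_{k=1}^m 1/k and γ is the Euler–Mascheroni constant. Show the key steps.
lim = ln(26/21) + γ

By Euler-Maclaurin, H_m = ln m + γ + O(1/m). So
  H_{26n} − ln(21n) = ln(26n) + γ − ln(21n) + O(1/n)
                       = ln(26/21) + γ + O(1/n).
Hence the limit is ln(26/21) + γ.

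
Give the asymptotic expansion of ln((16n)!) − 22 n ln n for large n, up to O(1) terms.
ln((16n)!) − 22 n ln n = −6 n ln n + 16(ln 16 − 1) n + (1/2) ln(2π·16n) + O(1/n)

Stirling: ln((16n)!) = 16n ln(16n) − 16n + (1/2) ln(2π·16n) + O(1/n).
Expand 16n ln(16n) = 16n (ln n + ln 16) = 16n ln n + 16n ln 16.
Subtract 22n ln n: leading term is (16 − 22) n ln n = −6 n ln n. The next term is 16n ln 16 − 16n = 16(ln 16 − 1) n. Then the (1/2) ln(2π·16n) correction.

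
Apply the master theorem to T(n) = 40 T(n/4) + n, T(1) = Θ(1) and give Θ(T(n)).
T(n) = Θ(n^(log_4 40))

Master theorem: compare f(n) = n to n^(log_4 40) where log_4 40 ≈ 2.661. Since 1 < log_4 40, we have f(n) = O(n^(log_4 40 − ε)) for some ε > 0 — Case 1. Hence T(n) = Θ(n^(log_4 40)).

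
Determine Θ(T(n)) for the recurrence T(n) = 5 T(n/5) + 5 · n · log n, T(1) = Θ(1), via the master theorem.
T(n) = Θ(n · (log n)^2)

Here log_5 5 = 1 and f(n) = 5 · n · log n = Θ(n^(log_5 5) · (log n)^1). This is the extended Case 2 of the master theorem (f matches the critical exponent up to log factors), giving T(n) = Θ(n^(log_5 5) · (log n)^(1+1)) = Θ(n · (log n)^2).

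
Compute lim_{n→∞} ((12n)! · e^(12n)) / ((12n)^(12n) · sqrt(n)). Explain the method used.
lim = sqrt(2π·12)

Stirling: (12n)! ~ sqrt(2π·12n) · (12n/e)^(12n). Hence
  (12n)! · e^(12n) / (12n)^(12n) ~ sqrt(2π·12n).
Dividing by sqrt(n): sqrt(2π·12n) / sqrt(n) = sqrt(2π·12) · n^((1−1)/2), so the limit is sqrt(2π·12).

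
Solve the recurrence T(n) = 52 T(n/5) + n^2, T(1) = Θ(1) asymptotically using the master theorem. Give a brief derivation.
T(n) = Θ(n^(log_5 52))

Master theorem: compare f(n) = n^2 to n^(log_5 52) where log_5 52 ≈ 2.455. Since 2 < log_5 52, we have f(n) = O(n^(log_5 52 − ε)) for some ε > 0 — Case 1. Hence T(n) = Θ(n^(log_5 52)).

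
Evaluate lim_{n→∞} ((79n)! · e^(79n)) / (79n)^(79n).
lim = ∞

Stirling: (79n)! ~ sqrt(2π·79n) · (79n/e)^(79n). Hence
  (79n)! · e^(79n) / (79n)^(79n) ~ sqrt(2π·79n) = sqrt(2π·79) · sqrt(n) → ∞.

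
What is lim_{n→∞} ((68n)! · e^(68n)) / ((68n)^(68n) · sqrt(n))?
lim = sqrt(2π·68)

Stirling: (68n)! ~ sqrt(2π·68n) · (68n/e)^(68n). Hence
  (68n)! · e^(68n) / (68n)^(68n) ~ sqrt(2π·68n).
Dividing by sqrt(n): sqrt(2π·68n) / sqrt(n) = sqrt(2π·68) · n^((1−1)/2), so the limit is sqrt(2π·68).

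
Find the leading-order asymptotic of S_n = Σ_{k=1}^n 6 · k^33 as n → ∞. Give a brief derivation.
S_n ~ 3 · n^34 / 17

By integral comparison (Euler-Maclaurin), Σ_{k=1}^n 6 · k^33 = 6 · ∫_0^n x^33 dx + O(n^33) = 6 · n^34/34 = 3 · n^34 / 17 + O(n^33). (Equivalently, Faulhaber's formula gives the same leading term.)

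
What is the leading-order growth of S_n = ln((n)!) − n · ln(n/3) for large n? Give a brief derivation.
S_n ~ n · (ln 3 − 1) + O(ln n)

Stirling: ln((n)!) = n ln(n) − n + O(ln n).
  S_n = n ln(n) − n − n ln(n/3) + O(ln n)
      = n ln(n) − n ln n + n ln 3 − n + O(ln n)
      = n ln 3 − n + O(ln n)
      = n (ln 3 − 1) + O(ln n).
Numerically ln(3) − 1 ≈ 0.0986.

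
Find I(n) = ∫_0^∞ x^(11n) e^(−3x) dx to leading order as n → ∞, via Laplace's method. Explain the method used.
I(n) ~ (sqrt(2π·11n) / 3) · (11n/(3e))^(11n)

Write the integrand as exp(11n ln x − 3x) and set f(x) = 11n ln x − 3x. Then f'(x) = 11n/x − 3 = 0 at x* = 11n/3, and f''(x*) = −11n/x*^2 = −3^2/(11n). Laplace's method (interior maximum) gives
  I(n) ~ e^(f(x*)) · sqrt(2π / |f''(x*)|)
        = exp(11n ln(11n/3) − 11n) · sqrt(2π · 11n / 3^2)
        = (11n/3)^(11n) e^(−11n) · sqrt(2π·11n) / 3
        = (sqrt(2π·11n) / 3) · (11n/(3e))^(11n).
This matches Γ(11n+1)/3^(11n+1) with Stirling applied to Γ.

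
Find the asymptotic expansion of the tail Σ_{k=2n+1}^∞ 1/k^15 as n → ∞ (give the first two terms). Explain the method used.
Σ_{k>2n} 1/k^15 = 1/(14 · (2n)^14) − 1/(2 · (2n)^15) + O(1/(2n)^16)

Compare to the integral: ∫_{2n}^∞ x^(−15) dx = [−x^(−14)/14]_{2n}^∞ = 1/((15−1)·(2n)^14). The Euler-Maclaurin correction adds −f(2n)/2 = −1/(2·(2n)^15). Euler-Maclaurin then gives
  Σ_{k>2n} 1/k^15 = ∫_{2n}^∞ dx/x^15 − 1/(2·(2n)^15) + O(1/(2n)^16).
(Equivalently this is ζ(15) − Σ_{k≤2n} 1/k^15.)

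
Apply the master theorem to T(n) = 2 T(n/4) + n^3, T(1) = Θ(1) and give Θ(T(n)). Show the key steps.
T(n) = Θ(n^3)

log_4 2 ≈ 0.500. f(n) = n^3 dominates n^(log_4 2) since 3 > 0.500, and the regularity condition a·f(n/b) = 2·(n/4)^3 = (2/64)·n^3 ≤ c·f(n) holds with c = 2/64 ≈ 0.0312 < 1. So this is Case 3: T(n) = Θ(f(n)) = Θ(n^3).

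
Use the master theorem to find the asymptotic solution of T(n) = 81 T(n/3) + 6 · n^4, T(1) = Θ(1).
T(n) = Θ(n^4 log n)

log_3 81 = 4, and f(n) = 6 · n^4 = Θ(n^(log_3 81)). This is Case 2 of the master theorem: T(n) = Θ(f(n) · log n) = Θ(n^4 log n).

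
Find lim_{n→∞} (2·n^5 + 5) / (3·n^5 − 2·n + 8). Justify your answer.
lim = 2/3

For large n the leading n^5 terms dominate both numerator and denominator. Dividing top and bottom by n^5, every other term tends to 0, leaving 2/3.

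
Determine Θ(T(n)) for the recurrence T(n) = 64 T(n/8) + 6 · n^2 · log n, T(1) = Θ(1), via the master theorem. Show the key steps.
T(n) = Θ(n^2 · (log n)^2)

Here log_8 64 = 2 and f(n) = 6 · n^2 · log n = Θ(n^(log_8 64) · (log n)^1). This is the extended Case 2 of the master theorem (f matches the critical exponent up to log factors), giving T(n) = Θ(n^(log_8 64) · (log n)^(1+1)) = Θ(n^2 · (log n)^2).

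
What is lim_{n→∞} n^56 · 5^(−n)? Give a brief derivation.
lim = 0

Exponentials with base > 1 dominate every fixed polynomial: for any fixed c, n^c / 5^n → 0 as n → ∞ (e.g. by the ratio test, or by writing 5^n = e^(n ln 5) and noting e^(n ln 5) / n^c → ∞). Hence n^56 · 5^(−n) = n^56 / 5^n → 0.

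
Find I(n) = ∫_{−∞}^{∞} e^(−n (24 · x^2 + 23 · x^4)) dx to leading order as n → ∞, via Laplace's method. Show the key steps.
I(n) ~ sqrt(π/(24n))

φ(x) = 24 · x^2 + 23 · x^4 has its unique global minimum at x* = 0 (since φ'(x) = 48x + 92x^3 = 0 only at x = 0 for real x with both coefficients positive, and φ → ∞ as |x| → ∞). At x* = 0, φ(0) = 0 and φ''(0) = 48. Laplace's method then gives
  I(n) ~ sqrt(2π / (n · φ''(0))) · e^(−n φ(0)) = sqrt(2π / (48n)) = sqrt(π/(24n)).
The 23 · x^4 term contributes only at subleading order (an O(1/n) relative correction).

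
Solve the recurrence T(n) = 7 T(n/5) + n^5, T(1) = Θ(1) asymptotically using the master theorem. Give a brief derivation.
T(n) = Θ(n^5)

log_5 7 ≈ 1.209. f(n) = n^5 dominates n^(log_5 7) since 5 > 1.209, and the regularity condition a·f(n/b) = 7·(n/5)^5 = (7/3125)·n^5 ≤ c·f(n) holds with c = 7/3125 ≈ 0.00224 < 1. So this is Case 3: T(n) = Θ(f(n)) = Θ(n^5).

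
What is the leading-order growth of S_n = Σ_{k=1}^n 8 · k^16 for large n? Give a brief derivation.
S_n ~ 8 · n^17 / 17

By integral comparison (Euler-Maclaurin), Σ_{k=1}^n 8 · k^16 = 8 · ∫_0^n x^16 dx + O(n^16) = 8 · n^17/17 + O(n^16). (Equivalently, Faulhaber's formula gives the same leading term.)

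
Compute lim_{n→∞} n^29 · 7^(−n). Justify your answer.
lim = 0

Exponentials with base > 1 dominate every fixed polynomial: for any fixed c, n^c / 7^n → 0 as n → ∞ (e.g. by the ratio test, or by writing 7^n = e^(n ln 7) and noting e^(n ln 7) / n^c → ∞). Hence n^29 · 7^(−n) = n^29 / 7^n → 0.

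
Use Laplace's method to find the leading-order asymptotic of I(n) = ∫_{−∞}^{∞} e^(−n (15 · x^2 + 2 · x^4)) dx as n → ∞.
I(n) ~ sqrt(π/(15n))

φ(x) = 15 · x^2 + 2 · x^4 has its unique global minimum at x* = 0 (since φ'(x) = 30x + 8x^3 = 0 only at x = 0 for real x with both coefficients positive, and φ → ∞ as |x| → ∞). At x* = 0, φ(0) = 0 and φ''(0) = 30. Laplace's method then gives
  I(n) ~ sqrt(2π / (n · φ''(0))) · e^(−n φ(0)) = sqrt(2π / (30n)) = sqrt(π/(15n)).
The 2 · x^4 term contributes only at subleading order (an O(1/n) relative correction).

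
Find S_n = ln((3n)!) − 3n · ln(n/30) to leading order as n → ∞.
S_n ~ 3n · (ln 90 − 1) + O(ln n)

Stirling: ln((3n)!) = 3n ln(3n) − 3n + O(ln n).
  S_n = 3n ln(3n) − 3n − 3n ln(n/30) + O(ln n)
      = 3n ln(3n) − 3n ln n + 3n ln 30 − 3n + O(ln n)
      = 3n ln 3 + 3n ln 30 − 3n + O(ln n)
      = 3n (ln 90 − 1) + O(ln n).
Numerically ln(90) − 1 ≈ 3.4998.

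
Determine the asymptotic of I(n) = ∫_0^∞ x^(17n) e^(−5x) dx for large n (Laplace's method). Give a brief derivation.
I(n) ~ (sqrt(2π·17n) / 5) · (17n/(5e))^(17n)

Write the integrand as exp(17n ln x − 5x) and set f(x) = 17n ln x − 5x. Then f'(x) = 17n/x − 5 = 0 at x* = 17n/5, and f''(x*) = −17n/x*^2 = −5^2/(17n). Laplace's method (interior maximum) gives
  I(n) ~ e^(f(x*)) · sqrt(2π / |f''(x*)|)
        = exp(17n ln(17n/5) − 17n) · sqrt(2π · 17n / 5^2)
        = (17n/5)^(17n) e^(−17n) · sqrt(2π·17n) / 5
        = (sqrt(2π·17n) / 5) · (17n/(5e))^(17n).
This matches Γ(17n+1)/5^(17n+1) with Stirling applied to Γ.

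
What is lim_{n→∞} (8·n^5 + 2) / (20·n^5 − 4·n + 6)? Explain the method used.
lim = 8/20 = 2/5

For large n the leading n^5 terms dominate both numerator and denominator. Dividing top and bottom by n^5, every other term tends to 0, leaving 8/20 = 2/5.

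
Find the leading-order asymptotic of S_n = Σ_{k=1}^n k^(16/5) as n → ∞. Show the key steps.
S_n ~ (5/21) · n^(21/5)

Integral comparison: Σ_{k=1}^n k^(16/5) = ∫_0^n x^(16/5) dx + O(n^(16/5)). The integral is n^(1 + 16/5) / (1 + 16/5) = n^((16+5)/5) / ((16+5)/5) = (5/21) · n^(21/5).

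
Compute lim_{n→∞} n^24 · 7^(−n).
lim = 0

Exponentials with base > 1 dominate every fixed polynomial: for any fixed c, n^c / 7^n → 0 as n → ∞ (e.g. by the ratio test, or by writing 7^n = e^(n ln 7) and noting e^(n ln 7) / n^c → ∞). Hence n^24 · 7^(−n) = n^24 / 7^n → 0.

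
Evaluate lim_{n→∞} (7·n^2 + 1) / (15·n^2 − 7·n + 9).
lim = 7/15

For large n the leading n^2 terms dominate both numerator and denominator. Dividing top and bottom by n^2, every other term tends to 0, leaving 7/15.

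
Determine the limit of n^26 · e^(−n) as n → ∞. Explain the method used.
lim = 0

Exponentials with base > 1 dominate every fixed polynomial: for any fixed c, n^c / e^n → 0 as n → ∞ (e.g. by the ratio test, or since e^n grows faster than any power of n). Hence n^26 · e^(−n) = n^26 / e^n → 0.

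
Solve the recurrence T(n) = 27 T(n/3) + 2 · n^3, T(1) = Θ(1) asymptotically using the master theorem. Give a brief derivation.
T(n) = Θ(n^3 log n)

log_3 27 = 3, and f(n) = 2 · n^3 = Θ(n^(log_3 27)). This is Case 2 of the master theorem: T(n) = Θ(f(n) · log n) = Θ(n^3 log n).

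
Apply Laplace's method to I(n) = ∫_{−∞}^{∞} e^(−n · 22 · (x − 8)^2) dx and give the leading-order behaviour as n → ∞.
I(n) = sqrt(π/(22n))

Here φ(x) = 22 · (x − 8)^2 has its unique minimum at x* = 8 with φ(x*) = 0 and φ''(x*) = 44. Laplace's method gives
  I(n) ~ e^(−n φ(x*)) · sqrt(2π / (n · φ''(x*))) = sqrt(2π / (44n)) = sqrt(π/(22n)).
This is exact: substituting u = (x − 8)·sqrt(22n) gives I(n) = (1/sqrt(22n)) ∫_{−∞}^{∞} e^(−u^2) du = sqrt(π/(22n)).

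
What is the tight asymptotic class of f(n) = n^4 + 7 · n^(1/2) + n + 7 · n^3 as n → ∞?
f(n) ∈ Θ(n^4)

Compare the terms by growth order. For large n, n^a · (log n)^b dominates n^a' · (log n)^b' iff a > a', or (a = a' and b > b'). Ranking the 4 terms shows the dominant one is n^4. Hence f(n) ∈ Θ(n^4).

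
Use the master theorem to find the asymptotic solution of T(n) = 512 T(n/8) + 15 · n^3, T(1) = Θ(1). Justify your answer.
T(n) = Θ(n^3 log n)

log_8 512 = 3, and f(n) = 15 · n^3 = Θ(n^(log_8 512)). This is Case 2 of the master theorem: T(n) = Θ(f(n) · log n) = Θ(n^3 log n).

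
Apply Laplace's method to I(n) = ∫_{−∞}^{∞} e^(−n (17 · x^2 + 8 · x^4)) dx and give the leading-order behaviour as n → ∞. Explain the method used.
I(n) ~ sqrt(π/(17n))

φ(x) = 17 · x^2 + 8 · x^4 has its unique global minimum at x* = 0 (since φ'(x) = 34x + 32x^3 = 0 only at x = 0 for real x with both coefficients positive, and φ → ∞ as |x| → ∞). At x* = 0, φ(0) = 0 and φ''(0) = 34. Laplace's method then gives
  I(n) ~ sqrt(2π / (n · φ''(0))) · e^(−n φ(0)) = sqrt(2π / (34n)) = sqrt(π/(17n)).
The 8 · x^4 term contributes only at subleading order (an O(1/n) relative correction).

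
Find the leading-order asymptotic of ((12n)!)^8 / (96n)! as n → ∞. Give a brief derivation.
((12n)!)^8/(96n)! ~ ((2π·12n)^(7/2) / sqrt(8)) · 8^(−8·12n)  →  0

Write N = 12n. Stirling: N! ~ sqrt(2π N)(N/e)^N and (8N)! ~ sqrt(2π·8N)·(8N/e)^(8N).
  (N!)^8/(8N)! ~ (2π N)^(8/2) (N/e)^(8N) / [sqrt(2π·8N) (8N/e)^(8N)]
     = (2π N)^(8/2) / sqrt(2π·8N) · (N/(8N))^(8N)
     = (2π N)^((8−1)/2) / sqrt(8) · 8^(−8N).
Since 8^8 > 1, the factor 8^(−8N) decays exponentially, so the ratio → 0. Substituting N = 12n gives the stated form.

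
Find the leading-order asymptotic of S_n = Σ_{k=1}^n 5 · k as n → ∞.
S_n ~ 5 · n^2 / 2

By integral comparison (Euler-Maclaurin), Σ_{k=1}^n 5 · k = 5 · ∫_0^n x^1 dx + O(n) = 5 · n^2/2 + O(n). (Equivalently, Faulhaber's formula gives the same leading term.)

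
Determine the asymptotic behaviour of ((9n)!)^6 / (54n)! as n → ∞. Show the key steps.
((9n)!)^6/(54n)! ~ ((2π·9n)^(5/2) / sqrt(6)) · 6^(−6·9n)  →  0

Write N = 9n. Stirling: N! ~ sqrt(2π N)(N/e)^N and (6N)! ~ sqrt(2π·6N)·(6N/e)^(6N).
  (N!)^6/(6N)! ~ (2π N)^(6/2) (N/e)^(6N) / [sqrt(2π·6N) (6N/e)^(6N)]
     = (2π N)^(6/2) / sqrt(2π·6N) · (N/(6N))^(6N)
     = (2π N)^((6−1)/2) / sqrt(6) · 6^(−6N).
Since 6^6 > 1, the factor 6^(−6N) decays exponentially, so the ratio → 0. Substituting N = 9n gives the stated form.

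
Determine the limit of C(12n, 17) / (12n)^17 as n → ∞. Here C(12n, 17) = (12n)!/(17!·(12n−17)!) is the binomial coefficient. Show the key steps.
lim = 1/17! = 1/355687428096000

With N = 12n → ∞: C(N, 17) / N^17 = [N(N−1)…(N−16)] / (17! · N^17) = (1/17!) · 1 · (1 − 1/(12n)) · … · (1 − 16/(12n)). Each factor → 1 as N → ∞, so the limit is 1/17! = 1/355687428096000.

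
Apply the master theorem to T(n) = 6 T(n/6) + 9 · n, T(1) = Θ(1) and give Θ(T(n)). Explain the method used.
T(n) = Θ(n log n)

log_6 6 = 1, and f(n) = 9 · n = Θ(n^(log_6 6)). This is Case 2 of the master theorem: T(n) = Θ(f(n) · log n) = Θ(n log n).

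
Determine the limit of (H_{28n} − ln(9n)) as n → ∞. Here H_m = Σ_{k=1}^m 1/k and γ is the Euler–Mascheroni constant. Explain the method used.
lim = ln(28/9) + γ

By Euler-Maclaurin, H_m = ln m + γ + O(1/m). So
  H_{28n} − ln(9n) = ln(28n) + γ − ln(9n) + O(1/n)
                       = ln(28/9) + γ + O(1/n).
Hence the limit is ln(28/9) + γ.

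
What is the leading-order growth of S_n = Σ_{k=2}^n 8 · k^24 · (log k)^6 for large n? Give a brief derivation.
S_n ~ 8 · n^25 · (log n)^6 / 25

By integral comparison, S_n = ∫_1^n 8 · x^24 · (log x)^6 dx + O(n^24 · (log n)^6). For the integral, the leading term of ∫_1^n x^24 (log x)^6 dx is n^25/25 · (log n)^6 (by repeated integration by parts; each step lowers the log-exponent and produces a relatively O(1/log n) correction). Hence S_n ~ 8 · n^25 · (log n)^6 / 25.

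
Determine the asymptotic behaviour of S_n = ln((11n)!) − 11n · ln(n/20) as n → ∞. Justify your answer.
S_n ~ 11n · (ln 220 − 1) + O(ln n)

Stirling: ln((11n)!) = 11n ln(11n) − 11n + O(ln n).
  S_n = 11n ln(11n) − 11n − 11n ln(n/20) + O(ln n)
      = 11n ln(11n) − 11n ln n + 11n ln 20 − 11n + O(ln n)
      = 11n ln 11 + 11n ln 20 − 11n + O(ln n)
      = 11n (ln 220 − 1) + O(ln n).
Numerically ln(220) − 1 ≈ 4.3936.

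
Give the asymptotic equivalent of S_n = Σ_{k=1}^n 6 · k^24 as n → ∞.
S_n ~ 6 · n^25 / 25

By integral comparison (Euler-Maclaurin), Σ_{k=1}^n 6 · k^24 = 6 · ∫_0^n x^24 dx + O(n^24) = 6 · n^25/25 + O(n^24). (Equivalently, Faulhaber's formula gives the same leading term.)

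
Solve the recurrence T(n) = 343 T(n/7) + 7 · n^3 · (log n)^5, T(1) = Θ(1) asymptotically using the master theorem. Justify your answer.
T(n) = Θ(n^3 · (log n)^6)

Here log_7 343 = 3 and f(n) = 7 · n^3 · (log n)^5 = Θ(n^(log_7 343) · (log n)^5). This is the extended Case 2 of the master theorem (f matches the critical exponent up to log factors), giving T(n) = Θ(n^(log_7 343) · (log n)^(5+1)) = Θ(n^3 · (log n)^6).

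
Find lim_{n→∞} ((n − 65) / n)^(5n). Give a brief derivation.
lim = e^(−325)

Rewrite as (1 − 65/n)^(5n). By the standard limit (1 + x/n)^n → e^x, we have (1 − 65/n)^n → e^(−65), and raising to the 5th power gives e^(−325).
More precisely, ln[(1 − 65/n)^(5n)] = 5n · ln(1 − 65/n) = 5n · (-65/n + O(1/n^2)) = -325 + O(1/n) → -325.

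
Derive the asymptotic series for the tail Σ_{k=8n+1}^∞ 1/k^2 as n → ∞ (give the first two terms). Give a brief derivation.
Σ_{k>8n} 1/k^2 = 1/(1 · (8n)) − 1/(2 · (8n)^2) + O(1/(8n)^3)

Compare to the integral: ∫_{8n}^∞ x^(−2) dx = [−x^(−1)/1]_{8n}^∞ = 1/((2−1)·(8n)). The Euler-Maclaurin correction adds −f(8n)/2 = −1/(2·(8n)^2). Euler-Maclaurin then gives
  Σ_{k>8n} 1/k^2 = ∫_{8n}^∞ dx/x^2 − 1/(2·(8n)^2) + O(1/(8n)^3).
(Equivalently this is ζ(2) − Σ_{k≤8n} 1/k^2.)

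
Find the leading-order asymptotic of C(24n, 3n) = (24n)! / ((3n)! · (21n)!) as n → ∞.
C(24n, 3n) ~ (16777216/823543)^(3n) · sqrt(4/(7π·3n))

Write N = 3n. Apply Stirling to each factorial:
  (8N)! ~ sqrt(2π·8N) · (8N/e)^(8N),
  N! ~ sqrt(2π N) · (N/e)^N,
  (7N)! ~ sqrt(2π·7N) · (7N/e)^(7N).
The exponential factors combine to (8N)^(8N) / (N^N · (7N)^(7N)) = 8^(8N)/7^(7N) = (8^8/7^7)^N = (16777216/823543)^N.
The square-root prefactors combine to sqrt(2π·8N) / (sqrt(2π N)·sqrt(2π·7N)) = sqrt(8 / (2π·7·N)) = sqrt(4/(7π·3n)).
Substituting N = 3n: C(24n, 3n) ~ (16777216/823543)^(3n) · sqrt(4/(7π·3n)).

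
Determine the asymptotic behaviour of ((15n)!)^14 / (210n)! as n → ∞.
((15n)!)^14/(210n)! ~ ((2π·15n)^(13/2) / sqrt(14)) · 14^(−14·15n)  →  0

Write N = 15n. Stirling: N! ~ sqrt(2π N)(N/e)^N and (14N)! ~ sqrt(2π·14N)·(14N/e)^(14N).
  (N!)^14/(14N)! ~ (2π N)^(14/2) (N/e)^(14N) / [sqrt(2π·14N) (14N/e)^(14N)]
     = (2π N)^(14/2) / sqrt(2π·14N) · (N/(14N))^(14N)
     = (2π N)^((14−1)/2) / sqrt(14) · 14^(−14N).
Since 14^14 > 1, the factor 14^(−14N) decays exponentially, so the ratio → 0. Substituting N = 15n gives the stated form.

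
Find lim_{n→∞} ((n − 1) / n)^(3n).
lim = e^(−3)

Rewrite as (1 − 1/n)^(3n). By the standard limit (1 + x/n)^n → e^x, we have (1 − 1/n)^n → e^(−1), and raising to the 3rd power gives e^(−3).
More precisely, ln[(1 − 1/n)^(3n)] = 3n · ln(1 − 1/n) = 3n · (-1/n + O(1/n^2)) = -3 + O(1/n) → -3.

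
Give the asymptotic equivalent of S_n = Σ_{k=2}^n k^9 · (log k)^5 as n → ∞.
S_n ~ n^10 · (log n)^5 / 10

By integral comparison, S_n = ∫_1^n x^9 · (log x)^5 dx + O(n^9 · (log n)^5). For the integral, the leading term of ∫_1^n x^9 (log x)^5 dx is n^10/10 · (log n)^5 (by repeated integration by parts; each step lowers the log-exponent and produces a relatively O(1/log n) correction). Hence S_n ~ n^10 · (log n)^5 / 10.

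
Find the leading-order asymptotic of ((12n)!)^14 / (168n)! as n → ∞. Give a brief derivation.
((12n)!)^14/(168n)! ~ ((2π·12n)^(13/2) / sqrt(14)) · 14^(−14·12n)  →  0

Write N = 12n. Stirling: N! ~ sqrt(2π N)(N/e)^N and (14N)! ~ sqrt(2π·14N)·(14N/e)^(14N).
  (N!)^14/(14N)! ~ (2π N)^(14/2) (N/e)^(14N) / [sqrt(2π·14N) (14N/e)^(14N)]
     = (2π N)^(14/2) / sqrt(2π·14N) · (N/(14N))^(14N)
     = (2π N)^((14−1)/2) / sqrt(14) · 14^(−14N).
Since 14^14 > 1, the factor 14^(−14N) decays exponentially, so the ratio → 0. Substituting N = 12n gives the stated form.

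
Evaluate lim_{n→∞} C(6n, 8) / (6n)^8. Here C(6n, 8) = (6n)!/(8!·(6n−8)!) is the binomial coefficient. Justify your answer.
lim = 1/8! = 1/40320

With N = 6n → ∞: C(N, 8) / N^8 = [N(N−1)…(N−7)] / (8! · N^8) = (1/8!) · 1 · (1 − 1/(6n)) · … · (1 − 7/(6n)). Each factor → 1 as N → ∞, so the limit is 1/8! = 1/40320.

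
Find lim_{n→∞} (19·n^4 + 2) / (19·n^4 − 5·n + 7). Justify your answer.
lim = 19/19 = 1

For large n the leading n^4 terms dominate both numerator and denominator. Dividing top and bottom by n^4, every other term tends to 0, leaving 19/19 = 1.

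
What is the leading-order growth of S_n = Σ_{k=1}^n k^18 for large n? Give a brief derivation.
S_n ~ n^19 / 19

By integral comparison (Euler-Maclaurin), Σ_{k=1}^n k^18 = ∫_0^n x^18 dx + O(n^18) = n^19/19 + O(n^18). (Equivalently, Faulhaber's formula gives the same leading term.)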